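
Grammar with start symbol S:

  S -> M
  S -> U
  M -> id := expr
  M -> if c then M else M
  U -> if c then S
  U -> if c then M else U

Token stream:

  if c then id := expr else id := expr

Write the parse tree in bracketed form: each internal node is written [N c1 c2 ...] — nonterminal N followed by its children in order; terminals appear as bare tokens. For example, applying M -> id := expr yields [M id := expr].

S
M
if c then M else M
if c then id := expr else M
if c then id := expr else id := expr

[S [M if c then [M id := expr] else [M id := expr]]]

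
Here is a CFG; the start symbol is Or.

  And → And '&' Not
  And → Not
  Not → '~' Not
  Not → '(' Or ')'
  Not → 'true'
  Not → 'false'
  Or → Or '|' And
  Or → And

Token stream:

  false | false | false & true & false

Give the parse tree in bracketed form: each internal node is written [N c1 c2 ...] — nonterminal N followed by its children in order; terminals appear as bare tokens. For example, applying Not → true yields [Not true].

[Or [Or [Or [And [Not false]]] | [And [Not false]]] | [And [And [And [Not false]] & [Not true]] & [Not false]]]

Or
Or | And
Or | And | And
And | And | And
Not | And | And
false | And | And
false | Not | And
false | false | And
false | false | And & Not
false | false | And & Not & Not
false | false | Not & Not & Not
false | false | false & Not & Not
false | false | false & true & Not
false | false | false & true & false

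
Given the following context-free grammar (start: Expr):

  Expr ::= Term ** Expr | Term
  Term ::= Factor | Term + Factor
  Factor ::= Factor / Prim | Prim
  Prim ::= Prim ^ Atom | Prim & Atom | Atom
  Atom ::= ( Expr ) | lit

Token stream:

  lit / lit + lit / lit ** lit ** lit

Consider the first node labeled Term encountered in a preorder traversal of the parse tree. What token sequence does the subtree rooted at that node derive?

lit / lit + lit / lit

[Expr [Term [Term [Factor [Factor [Prim [Atom lit]]] / [Prim [Atom lit]]]] + [Factor [Factor [Prim [Atom lit]]] / [Prim [Atom lit]]]] ** [Expr [Term [Factor [Prim [Atom lit]]]] ** [Expr [Term [Factor [Prim [Atom lit]]]]]]]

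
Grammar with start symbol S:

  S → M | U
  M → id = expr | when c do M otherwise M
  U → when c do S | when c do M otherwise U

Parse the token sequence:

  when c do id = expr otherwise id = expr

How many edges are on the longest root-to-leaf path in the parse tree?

[S [M when c do [M id = expr] otherwise [M id = expr]]]

3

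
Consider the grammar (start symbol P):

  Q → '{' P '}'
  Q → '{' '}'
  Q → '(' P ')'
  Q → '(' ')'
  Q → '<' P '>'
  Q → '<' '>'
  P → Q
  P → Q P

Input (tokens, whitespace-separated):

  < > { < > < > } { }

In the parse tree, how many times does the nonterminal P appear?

5

[P [Q < >] [P [Q { [P [Q < >] [P [Q < >]]] }] [P [Q { }]]]]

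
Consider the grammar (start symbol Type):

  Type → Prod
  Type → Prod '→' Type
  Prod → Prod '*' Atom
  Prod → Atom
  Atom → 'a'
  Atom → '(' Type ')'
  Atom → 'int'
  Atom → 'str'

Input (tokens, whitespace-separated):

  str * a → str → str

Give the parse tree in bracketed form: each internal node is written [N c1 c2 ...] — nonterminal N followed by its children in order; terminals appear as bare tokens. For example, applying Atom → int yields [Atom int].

Type
Prod → Type
Prod * Atom → Type
Atom * Atom → Type
str * Atom → Type
str * a → Type
str * a → Prod → Type
str * a → Atom → Type
str * a → str → Type
str * a → str → Prod
str * a → str → Atom
str * a → str → str

[Type [Prod [Prod [Atom str]] * [Atom a]] → [Type [Prod [Atom str]] → [Type [Prod [Atom str]]]]]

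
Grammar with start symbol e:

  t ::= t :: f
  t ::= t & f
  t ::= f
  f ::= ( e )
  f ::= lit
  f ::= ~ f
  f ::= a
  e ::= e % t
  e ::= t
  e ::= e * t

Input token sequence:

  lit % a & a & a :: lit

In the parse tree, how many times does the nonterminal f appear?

[e [e [t [f lit]]] % [t [t [t [t [f a]] & [f a]] & [f a]] :: [f lit]]]

5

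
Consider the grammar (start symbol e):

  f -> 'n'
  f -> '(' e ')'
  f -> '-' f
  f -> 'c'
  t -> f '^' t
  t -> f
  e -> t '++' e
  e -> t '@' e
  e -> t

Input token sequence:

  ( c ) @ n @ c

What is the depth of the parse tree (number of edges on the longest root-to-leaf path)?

6

[e [t [f ( [e [t [f c]]] )]] @ [e [t [f n]] @ [e [t [f c]]]]]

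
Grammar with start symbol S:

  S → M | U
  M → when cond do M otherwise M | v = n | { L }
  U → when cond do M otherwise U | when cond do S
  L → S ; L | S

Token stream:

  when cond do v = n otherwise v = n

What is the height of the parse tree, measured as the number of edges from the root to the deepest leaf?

[S [M when cond do [M v = n] otherwise [M v = n]]]

3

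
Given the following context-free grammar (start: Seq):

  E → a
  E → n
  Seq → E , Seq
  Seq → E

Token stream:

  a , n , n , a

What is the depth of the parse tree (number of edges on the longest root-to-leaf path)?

5

[Seq [E a] , [Seq [E n] , [Seq [E n] , [Seq [E a]]]]]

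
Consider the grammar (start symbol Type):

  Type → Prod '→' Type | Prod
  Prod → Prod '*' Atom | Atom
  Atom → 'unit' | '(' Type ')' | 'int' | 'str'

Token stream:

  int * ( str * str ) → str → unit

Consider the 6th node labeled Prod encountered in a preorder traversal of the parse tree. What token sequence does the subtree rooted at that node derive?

[Type [Prod [Prod [Atom int]] * [Atom ( [Type [Prod [Prod [Atom str]] * [Atom str]]] )]] → [Type [Prod [Atom str]] → [Type [Prod [Atom unit]]]]]

unit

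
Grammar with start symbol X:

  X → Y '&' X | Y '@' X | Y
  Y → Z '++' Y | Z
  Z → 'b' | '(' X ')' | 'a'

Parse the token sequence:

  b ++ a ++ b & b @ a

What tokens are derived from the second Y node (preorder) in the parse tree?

a ++ b

[X [Y [Z b] ++ [Y [Z a] ++ [Y [Z b]]]] & [X [Y [Z b]] @ [X [Y [Z a]]]]]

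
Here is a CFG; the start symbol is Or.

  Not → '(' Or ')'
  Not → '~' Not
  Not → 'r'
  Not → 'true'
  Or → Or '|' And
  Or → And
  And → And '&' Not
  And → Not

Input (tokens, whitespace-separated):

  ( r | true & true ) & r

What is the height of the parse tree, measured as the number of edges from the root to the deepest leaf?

8

[Or [And [And [Not ( [Or [Or [And [Not r]]] | [And [And [Not true]] & [Not true]]] )]] & [Not r]]]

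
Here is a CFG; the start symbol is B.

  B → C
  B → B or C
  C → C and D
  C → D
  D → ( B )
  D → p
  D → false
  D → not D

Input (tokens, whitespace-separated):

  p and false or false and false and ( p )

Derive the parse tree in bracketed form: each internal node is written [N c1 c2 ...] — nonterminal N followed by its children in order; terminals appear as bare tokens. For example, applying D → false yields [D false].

B
B or C
C or C
C and D or C
D and D or C
p and D or C
p and false or C
p and false or C and D
p and false or C and D and D
p and false or D and D and D
p and false or false and D and D
p and false or false and false and D
p and false or false and false and ( B )
p and false or false and false and ( C )
p and false or false and false and ( D )
p and false or false and false and ( p )

[B [B [C [C [D p]] and [D false]]] or [C [C [C [D false]] and [D false]] and [D ( [B [C [D p]]] )]]]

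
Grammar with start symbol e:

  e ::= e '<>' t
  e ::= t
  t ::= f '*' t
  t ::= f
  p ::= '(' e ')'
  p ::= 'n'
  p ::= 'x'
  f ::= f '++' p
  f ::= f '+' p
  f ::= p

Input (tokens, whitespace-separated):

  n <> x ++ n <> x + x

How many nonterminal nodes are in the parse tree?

16

[e [e [e [t [f [p n]]]] <> [t [f [f [p x]] ++ [p n]]]] <> [t [f [f [p x]] + [p x]]]]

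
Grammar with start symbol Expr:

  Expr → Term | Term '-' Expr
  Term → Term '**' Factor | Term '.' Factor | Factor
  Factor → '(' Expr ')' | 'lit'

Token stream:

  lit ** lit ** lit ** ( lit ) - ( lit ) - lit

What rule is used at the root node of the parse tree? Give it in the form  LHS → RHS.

[Expr [Term [Term [Term [Term [Factor lit]] ** [Factor lit]] ** [Factor lit]] ** [Factor ( [Expr [Term [Factor lit]]] )]] - [Expr [Term [Factor ( [Expr [Term [Factor lit]]] )]] - [Expr [Term [Factor lit]]]]]

Expr → Term '-' Expr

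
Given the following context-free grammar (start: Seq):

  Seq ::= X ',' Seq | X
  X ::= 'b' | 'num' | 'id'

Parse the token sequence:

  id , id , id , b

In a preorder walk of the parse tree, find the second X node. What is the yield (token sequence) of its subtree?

[Seq [X id] , [Seq [X id] , [Seq [X id] , [Seq [X b]]]]]

id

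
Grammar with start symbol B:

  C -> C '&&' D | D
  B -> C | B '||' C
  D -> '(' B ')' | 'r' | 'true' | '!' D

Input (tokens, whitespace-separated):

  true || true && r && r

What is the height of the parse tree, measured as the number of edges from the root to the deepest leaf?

[B [B [C [D true]]] || [C [C [C [D true]] && [D r]] && [D r]]]

5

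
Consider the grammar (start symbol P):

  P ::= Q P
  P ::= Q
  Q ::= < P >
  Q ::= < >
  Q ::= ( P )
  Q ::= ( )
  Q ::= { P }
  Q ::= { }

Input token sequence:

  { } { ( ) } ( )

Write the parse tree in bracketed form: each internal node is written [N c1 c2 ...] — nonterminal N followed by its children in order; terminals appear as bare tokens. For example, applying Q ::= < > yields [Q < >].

P
Q P
{ } P
{ } Q P
{ } { P } P
{ } { Q } P
{ } { ( ) } P
{ } { ( ) } Q
{ } { ( ) } ( )

[P [Q { }] [P [Q { [P [Q ( )]] }] [P [Q ( )]]]]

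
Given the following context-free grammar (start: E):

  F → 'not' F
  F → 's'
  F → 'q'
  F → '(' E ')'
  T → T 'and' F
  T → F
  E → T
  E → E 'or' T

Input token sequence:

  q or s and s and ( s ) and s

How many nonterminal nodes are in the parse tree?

[E [E [T [F q]]] or [T [T [T [T [F s]] and [F s]] and [F ( [E [T [F s]]] )]] and [F s]]]

15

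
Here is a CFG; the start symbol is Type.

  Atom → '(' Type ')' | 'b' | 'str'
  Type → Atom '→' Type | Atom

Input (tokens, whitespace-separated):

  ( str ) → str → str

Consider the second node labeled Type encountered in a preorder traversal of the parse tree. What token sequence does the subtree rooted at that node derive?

str

[Type [Atom ( [Type [Atom str]] )] → [Type [Atom str] → [Type [Atom str]]]]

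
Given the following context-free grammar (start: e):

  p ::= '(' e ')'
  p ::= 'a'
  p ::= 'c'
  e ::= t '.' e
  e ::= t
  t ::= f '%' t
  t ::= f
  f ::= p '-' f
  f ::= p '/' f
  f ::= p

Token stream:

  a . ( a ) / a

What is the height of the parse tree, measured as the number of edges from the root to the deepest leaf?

9

[e [t [f [p a]]] . [e [t [f [p ( [e [t [f [p a]]]] )] / [f [p a]]]]]]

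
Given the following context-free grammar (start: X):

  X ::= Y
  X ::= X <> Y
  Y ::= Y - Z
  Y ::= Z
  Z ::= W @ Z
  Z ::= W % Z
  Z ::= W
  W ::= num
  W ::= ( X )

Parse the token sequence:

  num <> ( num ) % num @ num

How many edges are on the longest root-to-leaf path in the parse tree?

8

[X [X [Y [Z [W num]]]] <> [Y [Z [W ( [X [Y [Z [W num]]]] )] % [Z [W num] @ [Z [W num]]]]]]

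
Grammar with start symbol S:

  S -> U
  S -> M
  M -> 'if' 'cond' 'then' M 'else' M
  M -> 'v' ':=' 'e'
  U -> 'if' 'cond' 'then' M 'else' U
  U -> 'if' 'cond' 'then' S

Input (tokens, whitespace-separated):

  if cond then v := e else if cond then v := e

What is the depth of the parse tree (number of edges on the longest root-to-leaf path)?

5

[S [U if cond then [M v := e] else [U if cond then [S [M v := e]]]]]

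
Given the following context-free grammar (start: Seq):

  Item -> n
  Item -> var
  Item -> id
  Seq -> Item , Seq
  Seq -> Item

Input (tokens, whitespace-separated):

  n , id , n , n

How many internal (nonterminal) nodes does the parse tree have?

[Seq [Item n] , [Seq [Item id] , [Seq [Item n] , [Seq [Item n]]]]]

8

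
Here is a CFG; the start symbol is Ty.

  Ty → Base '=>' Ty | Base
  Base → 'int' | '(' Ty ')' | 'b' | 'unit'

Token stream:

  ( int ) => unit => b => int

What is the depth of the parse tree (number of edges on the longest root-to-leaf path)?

[Ty [Base ( [Ty [Base int]] )] => [Ty [Base unit] => [Ty [Base b] => [Ty [Base int]]]]]

5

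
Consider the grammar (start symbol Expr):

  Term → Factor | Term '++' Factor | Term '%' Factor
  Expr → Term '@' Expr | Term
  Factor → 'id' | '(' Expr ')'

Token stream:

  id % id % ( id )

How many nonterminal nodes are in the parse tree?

10

[Expr [Term [Term [Term [Factor id]] % [Factor id]] % [Factor ( [Expr [Term [Factor id]]] )]]]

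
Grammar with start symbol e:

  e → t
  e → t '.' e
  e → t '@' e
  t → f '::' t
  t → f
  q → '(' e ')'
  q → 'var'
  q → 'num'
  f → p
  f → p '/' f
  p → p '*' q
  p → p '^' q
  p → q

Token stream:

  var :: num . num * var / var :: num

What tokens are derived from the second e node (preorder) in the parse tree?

[e [t [f [p [q var]]] :: [t [f [p [q num]]]]] . [e [t [f [p [p [q num]] * [q var]] / [f [p [q var]]]] :: [t [f [p [q num]]]]]]]

num * var / var :: num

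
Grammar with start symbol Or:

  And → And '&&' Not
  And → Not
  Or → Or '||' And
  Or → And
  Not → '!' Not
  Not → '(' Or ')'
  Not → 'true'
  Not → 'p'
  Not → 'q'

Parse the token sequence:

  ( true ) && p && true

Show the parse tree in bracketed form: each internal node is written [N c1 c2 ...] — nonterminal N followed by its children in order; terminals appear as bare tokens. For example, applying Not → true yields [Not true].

Or
And
And && Not
And && Not && Not
Not && Not && Not
( Or ) && Not && Not
( And ) && Not && Not
( Not ) && Not && Not
( true ) && Not && Not
( true ) && p && Not
( true ) && p && true

[Or [And [And [And [Not ( [Or [And [Not true]]] )]] && [Not p]] && [Not true]]]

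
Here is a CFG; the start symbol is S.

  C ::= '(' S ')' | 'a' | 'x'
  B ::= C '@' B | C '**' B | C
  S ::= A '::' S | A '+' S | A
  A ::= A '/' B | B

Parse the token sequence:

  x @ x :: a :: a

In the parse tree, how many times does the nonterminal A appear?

[S [A [B [C x] @ [B [C x]]]] :: [S [A [B [C a]]] :: [S [A [B [C a]]]]]]

3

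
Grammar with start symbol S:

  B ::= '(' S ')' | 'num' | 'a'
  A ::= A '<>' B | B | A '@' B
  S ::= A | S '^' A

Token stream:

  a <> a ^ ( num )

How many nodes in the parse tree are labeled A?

4

[S [S [A [A [B a]] <> [B a]]] ^ [A [B ( [S [A [B num]]] )]]]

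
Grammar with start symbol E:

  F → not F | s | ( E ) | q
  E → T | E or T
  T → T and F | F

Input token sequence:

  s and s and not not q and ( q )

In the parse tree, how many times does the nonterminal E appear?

2

[E [T [T [T [T [F s]] and [F s]] and [F not [F not [F q]]]] and [F ( [E [T [F q]]] )]]]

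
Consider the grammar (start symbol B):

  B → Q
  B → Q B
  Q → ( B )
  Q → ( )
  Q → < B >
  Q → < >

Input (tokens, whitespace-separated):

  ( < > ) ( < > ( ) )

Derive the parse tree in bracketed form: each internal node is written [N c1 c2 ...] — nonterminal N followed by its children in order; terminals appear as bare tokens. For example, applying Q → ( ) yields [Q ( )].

[B [Q ( [B [Q < >]] )] [B [Q ( [B [Q < >] [B [Q ( )]]] )]]]

B
Q B
( B ) B
( Q ) B
( < > ) B
( < > ) Q
( < > ) ( B )
( < > ) ( Q B )
( < > ) ( < > B )
( < > ) ( < > Q )
( < > ) ( < > ( ) )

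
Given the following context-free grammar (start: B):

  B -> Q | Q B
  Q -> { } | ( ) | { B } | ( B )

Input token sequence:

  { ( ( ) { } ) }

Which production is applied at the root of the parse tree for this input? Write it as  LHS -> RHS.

B -> Q

[B [Q { [B [Q ( [B [Q ( )] [B [Q { }]]] )]] }]]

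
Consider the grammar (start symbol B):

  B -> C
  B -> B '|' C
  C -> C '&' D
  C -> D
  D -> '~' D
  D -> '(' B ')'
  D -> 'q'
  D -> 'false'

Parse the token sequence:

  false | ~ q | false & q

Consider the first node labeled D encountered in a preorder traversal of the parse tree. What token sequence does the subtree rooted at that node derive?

false

[B [B [B [C [D false]]] | [C [D ~ [D q]]]] | [C [C [D false]] & [D q]]]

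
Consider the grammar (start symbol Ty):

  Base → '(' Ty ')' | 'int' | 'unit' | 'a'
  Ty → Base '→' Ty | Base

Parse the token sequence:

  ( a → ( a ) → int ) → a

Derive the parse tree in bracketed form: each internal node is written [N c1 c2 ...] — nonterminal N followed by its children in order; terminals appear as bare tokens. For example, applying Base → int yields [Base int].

Ty
Base → Ty
( Ty ) → Ty
( Base → Ty ) → Ty
( a → Ty ) → Ty
( a → Base → Ty ) → Ty
( a → ( Ty ) → Ty ) → Ty
( a → ( Base ) → Ty ) → Ty
( a → ( a ) → Ty ) → Ty
( a → ( a ) → Base ) → Ty
( a → ( a ) → int ) → Ty
( a → ( a ) → int ) → Base
( a → ( a ) → int ) → a

[Ty [Base ( [Ty [Base a] → [Ty [Base ( [Ty [Base a]] )] → [Ty [Base int]]]] )] → [Ty [Base a]]]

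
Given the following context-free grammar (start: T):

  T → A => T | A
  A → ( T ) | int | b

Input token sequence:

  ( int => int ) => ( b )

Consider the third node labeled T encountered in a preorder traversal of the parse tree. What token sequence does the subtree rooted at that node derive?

int

[T [A ( [T [A int] => [T [A int]]] )] => [T [A ( [T [A b]] )]]]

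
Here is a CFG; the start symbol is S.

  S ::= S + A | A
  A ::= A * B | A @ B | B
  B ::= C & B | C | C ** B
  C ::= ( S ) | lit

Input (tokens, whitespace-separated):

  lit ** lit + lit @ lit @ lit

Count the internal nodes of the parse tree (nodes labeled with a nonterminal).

16

[S [S [A [B [C lit] ** [B [C lit]]]]] + [A [A [A [B [C lit]]] @ [B [C lit]]] @ [B [C lit]]]]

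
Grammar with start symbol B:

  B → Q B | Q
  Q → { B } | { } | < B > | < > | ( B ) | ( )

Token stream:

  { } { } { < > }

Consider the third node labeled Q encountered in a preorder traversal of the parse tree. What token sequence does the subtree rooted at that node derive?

[B [Q { }] [B [Q { }] [B [Q { [B [Q < >]] }]]]]

{ < > }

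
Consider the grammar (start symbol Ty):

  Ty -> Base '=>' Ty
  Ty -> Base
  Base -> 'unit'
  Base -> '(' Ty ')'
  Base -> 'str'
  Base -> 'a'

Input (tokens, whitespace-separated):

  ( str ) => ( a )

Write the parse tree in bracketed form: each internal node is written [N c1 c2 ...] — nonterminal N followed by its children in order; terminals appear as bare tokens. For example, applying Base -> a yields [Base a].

Ty
Base => Ty
( Ty ) => Ty
( Base ) => Ty
( str ) => Ty
( str ) => Base
( str ) => ( Ty )
( str ) => ( Base )
( str ) => ( a )

[Ty [Base ( [Ty [Base str]] )] => [Ty [Base ( [Ty [Base a]] )]]]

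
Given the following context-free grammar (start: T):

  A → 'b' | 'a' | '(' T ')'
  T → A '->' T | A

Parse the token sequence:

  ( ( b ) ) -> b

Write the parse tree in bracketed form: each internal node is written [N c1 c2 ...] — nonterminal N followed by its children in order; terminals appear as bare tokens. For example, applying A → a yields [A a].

T
A -> T
( T ) -> T
( A ) -> T
( ( T ) ) -> T
( ( A ) ) -> T
( ( b ) ) -> T
( ( b ) ) -> A
( ( b ) ) -> b

[T [A ( [T [A ( [T [A b]] )]] )] -> [T [A b]]]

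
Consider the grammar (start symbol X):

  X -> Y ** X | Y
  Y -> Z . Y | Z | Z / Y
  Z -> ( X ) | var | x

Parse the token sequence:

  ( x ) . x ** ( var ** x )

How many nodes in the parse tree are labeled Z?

[X [Y [Z ( [X [Y [Z x]]] )] . [Y [Z x]]] ** [X [Y [Z ( [X [Y [Z var]] ** [X [Y [Z x]]]] )]]]]

6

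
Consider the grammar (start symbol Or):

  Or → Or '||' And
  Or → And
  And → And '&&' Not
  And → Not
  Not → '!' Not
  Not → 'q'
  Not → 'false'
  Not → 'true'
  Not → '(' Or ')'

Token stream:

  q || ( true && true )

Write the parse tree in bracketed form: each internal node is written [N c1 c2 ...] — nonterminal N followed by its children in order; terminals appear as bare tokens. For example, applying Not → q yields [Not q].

[Or [Or [And [Not q]]] || [And [Not ( [Or [And [And [Not true]] && [Not true]]] )]]]

Or
Or || And
And || And
Not || And
q || And
q || Not
q || ( Or )
q || ( And )
q || ( And && Not )
q || ( Not && Not )
q || ( true && Not )
q || ( true && true )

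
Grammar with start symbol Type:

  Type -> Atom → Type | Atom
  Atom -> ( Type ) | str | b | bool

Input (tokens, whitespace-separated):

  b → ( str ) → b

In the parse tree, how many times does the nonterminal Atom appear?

4

[Type [Atom b] → [Type [Atom ( [Type [Atom str]] )] → [Type [Atom b]]]]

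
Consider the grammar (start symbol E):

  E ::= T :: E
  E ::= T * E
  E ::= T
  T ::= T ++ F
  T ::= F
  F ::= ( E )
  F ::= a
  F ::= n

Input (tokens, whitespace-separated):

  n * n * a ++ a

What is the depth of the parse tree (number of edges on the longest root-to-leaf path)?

6

[E [T [F n]] * [E [T [F n]] * [E [T [T [F a]] ++ [F a]]]]]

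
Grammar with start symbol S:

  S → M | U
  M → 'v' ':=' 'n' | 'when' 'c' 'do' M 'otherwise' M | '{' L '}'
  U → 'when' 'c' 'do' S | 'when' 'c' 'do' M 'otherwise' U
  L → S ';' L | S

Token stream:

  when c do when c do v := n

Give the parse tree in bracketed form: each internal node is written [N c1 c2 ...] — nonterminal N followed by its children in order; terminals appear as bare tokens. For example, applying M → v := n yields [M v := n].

S
U
when c do S
when c do U
when c do when c do S
when c do when c do M
when c do when c do v := n

[S [U when c do [S [U when c do [S [M v := n]]]]]]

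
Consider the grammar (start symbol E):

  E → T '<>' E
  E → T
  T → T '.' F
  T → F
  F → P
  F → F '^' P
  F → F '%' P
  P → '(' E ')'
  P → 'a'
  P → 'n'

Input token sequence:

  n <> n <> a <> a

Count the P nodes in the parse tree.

4

[E [T [F [P n]]] <> [E [T [F [P n]]] <> [E [T [F [P a]]] <> [E [T [F [P a]]]]]]]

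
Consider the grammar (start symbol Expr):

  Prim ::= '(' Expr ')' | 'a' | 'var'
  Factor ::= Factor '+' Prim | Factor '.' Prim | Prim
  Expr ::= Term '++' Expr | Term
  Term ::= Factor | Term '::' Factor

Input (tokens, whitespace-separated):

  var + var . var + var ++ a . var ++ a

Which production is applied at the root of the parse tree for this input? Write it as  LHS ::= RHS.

Expr ::= Term '++' Expr

[Expr [Term [Factor [Factor [Factor [Factor [Prim var]] + [Prim var]] . [Prim var]] + [Prim var]]] ++ [Expr [Term [Factor [Factor [Prim a]] . [Prim var]]] ++ [Expr [Term [Factor [Prim a]]]]]]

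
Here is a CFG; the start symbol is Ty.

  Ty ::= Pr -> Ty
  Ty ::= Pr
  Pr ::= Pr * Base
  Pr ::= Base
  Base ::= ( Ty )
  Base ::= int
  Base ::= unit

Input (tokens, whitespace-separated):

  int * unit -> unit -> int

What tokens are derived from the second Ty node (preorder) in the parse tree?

unit -> int

[Ty [Pr [Pr [Base int]] * [Base unit]] -> [Ty [Pr [Base unit]] -> [Ty [Pr [Base int]]]]]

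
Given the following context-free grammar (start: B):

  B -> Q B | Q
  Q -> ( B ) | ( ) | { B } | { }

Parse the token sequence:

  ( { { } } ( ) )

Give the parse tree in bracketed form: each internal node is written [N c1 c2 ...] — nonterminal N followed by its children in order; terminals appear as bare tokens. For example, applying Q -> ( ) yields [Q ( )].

B
Q
( B )
( Q B )
( { B } B )
( { Q } B )
( { { } } B )
( { { } } Q )
( { { } } ( ) )

[B [Q ( [B [Q { [B [Q { }]] }] [B [Q ( )]]] )]]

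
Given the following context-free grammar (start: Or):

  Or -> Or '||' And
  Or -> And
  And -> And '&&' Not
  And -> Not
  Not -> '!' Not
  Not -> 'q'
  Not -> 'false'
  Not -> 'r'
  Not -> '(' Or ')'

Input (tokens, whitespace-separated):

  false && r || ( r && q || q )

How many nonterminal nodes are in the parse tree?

[Or [Or [And [And [Not false]] && [Not r]]] || [And [Not ( [Or [Or [And [And [Not r]] && [Not q]]] || [And [Not q]]] )]]]

16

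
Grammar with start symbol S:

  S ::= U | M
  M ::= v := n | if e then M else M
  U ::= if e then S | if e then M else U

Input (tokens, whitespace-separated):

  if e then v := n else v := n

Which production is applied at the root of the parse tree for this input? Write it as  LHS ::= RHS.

S ::= M

[S [M if e then [M v := n] else [M v := n]]]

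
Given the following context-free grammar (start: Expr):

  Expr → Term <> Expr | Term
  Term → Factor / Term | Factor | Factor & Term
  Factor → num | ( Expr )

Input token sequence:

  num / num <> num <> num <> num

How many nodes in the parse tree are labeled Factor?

5

[Expr [Term [Factor num] / [Term [Factor num]]] <> [Expr [Term [Factor num]] <> [Expr [Term [Factor num]] <> [Expr [Term [Factor num]]]]]]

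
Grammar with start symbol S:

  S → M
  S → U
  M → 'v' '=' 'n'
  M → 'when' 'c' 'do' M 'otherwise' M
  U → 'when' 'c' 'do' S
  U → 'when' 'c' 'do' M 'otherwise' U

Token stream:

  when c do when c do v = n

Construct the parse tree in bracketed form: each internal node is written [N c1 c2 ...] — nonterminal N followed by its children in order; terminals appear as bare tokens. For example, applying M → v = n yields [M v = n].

[S [U when c do [S [U when c do [S [M v = n]]]]]]

S
U
when c do S
when c do U
when c do when c do S
when c do when c do M
when c do when c do v = n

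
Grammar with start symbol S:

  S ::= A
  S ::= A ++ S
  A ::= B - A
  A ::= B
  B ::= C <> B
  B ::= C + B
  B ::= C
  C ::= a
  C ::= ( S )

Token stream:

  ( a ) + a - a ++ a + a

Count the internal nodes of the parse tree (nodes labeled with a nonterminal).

19

[S [A [B [C ( [S [A [B [C a]]]] )] + [B [C a]]] - [A [B [C a]]]] ++ [S [A [B [C a] + [B [C a]]]]]]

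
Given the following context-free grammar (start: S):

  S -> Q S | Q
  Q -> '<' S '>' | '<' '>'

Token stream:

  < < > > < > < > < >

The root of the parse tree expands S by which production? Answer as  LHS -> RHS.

S -> Q S

[S [Q < [S [Q < >]] >] [S [Q < >] [S [Q < >] [S [Q < >]]]]]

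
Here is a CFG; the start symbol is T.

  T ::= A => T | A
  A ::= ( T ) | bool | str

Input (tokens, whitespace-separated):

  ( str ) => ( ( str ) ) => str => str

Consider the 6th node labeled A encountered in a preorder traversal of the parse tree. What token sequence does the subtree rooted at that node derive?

str

[T [A ( [T [A str]] )] => [T [A ( [T [A ( [T [A str]] )]] )] => [T [A str] => [T [A str]]]]]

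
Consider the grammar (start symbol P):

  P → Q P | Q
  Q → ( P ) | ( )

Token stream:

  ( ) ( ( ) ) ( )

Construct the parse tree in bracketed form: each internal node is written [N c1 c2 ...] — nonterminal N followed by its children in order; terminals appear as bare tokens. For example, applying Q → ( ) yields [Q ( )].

[P [Q ( )] [P [Q ( [P [Q ( )]] )] [P [Q ( )]]]]

P
Q P
( ) P
( ) Q P
( ) ( P ) P
( ) ( Q ) P
( ) ( ( ) ) P
( ) ( ( ) ) Q
( ) ( ( ) ) ( )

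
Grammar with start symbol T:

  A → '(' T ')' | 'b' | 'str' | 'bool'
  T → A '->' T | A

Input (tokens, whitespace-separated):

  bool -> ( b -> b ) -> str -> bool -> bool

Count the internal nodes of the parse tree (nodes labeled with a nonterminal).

[T [A bool] -> [T [A ( [T [A b] -> [T [A b]]] )] -> [T [A str] -> [T [A bool] -> [T [A bool]]]]]]

14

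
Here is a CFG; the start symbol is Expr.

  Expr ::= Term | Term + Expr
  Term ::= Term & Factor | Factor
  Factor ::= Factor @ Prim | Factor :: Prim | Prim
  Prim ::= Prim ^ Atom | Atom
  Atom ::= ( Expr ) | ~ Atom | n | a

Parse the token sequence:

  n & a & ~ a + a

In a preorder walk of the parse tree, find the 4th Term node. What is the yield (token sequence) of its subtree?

[Expr [Term [Term [Term [Factor [Prim [Atom n]]]] & [Factor [Prim [Atom a]]]] & [Factor [Prim [Atom ~ [Atom a]]]]] + [Expr [Term [Factor [Prim [Atom a]]]]]]

a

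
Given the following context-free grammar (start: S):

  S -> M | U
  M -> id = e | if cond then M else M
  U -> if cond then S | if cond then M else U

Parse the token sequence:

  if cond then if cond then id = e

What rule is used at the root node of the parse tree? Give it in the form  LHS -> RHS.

S -> U

[S [U if cond then [S [U if cond then [S [M id = e]]]]]]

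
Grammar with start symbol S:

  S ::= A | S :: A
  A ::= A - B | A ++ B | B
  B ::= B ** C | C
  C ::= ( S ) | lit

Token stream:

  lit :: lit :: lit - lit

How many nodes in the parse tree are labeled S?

3

[S [S [S [A [B [C lit]]]] :: [A [B [C lit]]]] :: [A [A [B [C lit]]] - [B [C lit]]]]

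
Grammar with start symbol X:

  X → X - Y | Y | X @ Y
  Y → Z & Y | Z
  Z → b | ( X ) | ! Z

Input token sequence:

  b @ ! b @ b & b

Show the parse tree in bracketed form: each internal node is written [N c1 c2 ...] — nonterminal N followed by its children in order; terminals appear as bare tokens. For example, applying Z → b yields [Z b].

X
X @ Y
X @ Y @ Y
Y @ Y @ Y
Z @ Y @ Y
b @ Y @ Y
b @ Z @ Y
b @ ! Z @ Y
b @ ! b @ Y
b @ ! b @ Z & Y
b @ ! b @ b & Y
b @ ! b @ b & Z
b @ ! b @ b & b

[X [X [X [Y [Z b]]] @ [Y [Z ! [Z b]]]] @ [Y [Z b] & [Y [Z b]]]]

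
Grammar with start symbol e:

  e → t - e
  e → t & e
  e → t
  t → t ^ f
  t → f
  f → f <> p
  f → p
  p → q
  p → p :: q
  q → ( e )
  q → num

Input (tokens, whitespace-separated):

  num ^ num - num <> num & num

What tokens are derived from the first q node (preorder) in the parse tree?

num

[e [t [t [f [p [q num]]]] ^ [f [p [q num]]]] - [e [t [f [f [p [q num]]] <> [p [q num]]]] & [e [t [f [p [q num]]]]]]]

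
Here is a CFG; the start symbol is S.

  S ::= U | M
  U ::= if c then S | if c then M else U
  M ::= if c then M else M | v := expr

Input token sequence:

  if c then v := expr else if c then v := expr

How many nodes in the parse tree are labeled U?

2

[S [U if c then [M v := expr] else [U if c then [S [M v := expr]]]]]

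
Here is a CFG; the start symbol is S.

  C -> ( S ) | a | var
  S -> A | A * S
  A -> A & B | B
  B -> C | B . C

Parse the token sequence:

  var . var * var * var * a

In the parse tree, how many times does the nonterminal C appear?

[S [A [B [B [C var]] . [C var]]] * [S [A [B [C var]]] * [S [A [B [C var]]] * [S [A [B [C a]]]]]]]

5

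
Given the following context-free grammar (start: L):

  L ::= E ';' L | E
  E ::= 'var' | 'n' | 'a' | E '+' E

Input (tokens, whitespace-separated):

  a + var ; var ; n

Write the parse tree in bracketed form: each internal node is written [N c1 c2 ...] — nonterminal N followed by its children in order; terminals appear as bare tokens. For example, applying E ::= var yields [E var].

[L [E [E a] + [E var]] ; [L [E var] ; [L [E n]]]]

L
E ; L
E + E ; L
a + E ; L
a + var ; L
a + var ; E ; L
a + var ; var ; L
a + var ; var ; E
a + var ; var ; n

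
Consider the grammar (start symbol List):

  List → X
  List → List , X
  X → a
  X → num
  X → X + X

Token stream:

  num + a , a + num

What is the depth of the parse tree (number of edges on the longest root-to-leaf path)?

4

[List [List [X [X num] + [X a]]] , [X [X a] + [X num]]]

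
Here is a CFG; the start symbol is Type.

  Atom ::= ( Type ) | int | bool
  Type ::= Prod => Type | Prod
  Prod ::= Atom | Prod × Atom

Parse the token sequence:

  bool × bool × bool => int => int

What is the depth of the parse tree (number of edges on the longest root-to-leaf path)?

[Type [Prod [Prod [Prod [Atom bool]] × [Atom bool]] × [Atom bool]] => [Type [Prod [Atom int]] => [Type [Prod [Atom int]]]]]

5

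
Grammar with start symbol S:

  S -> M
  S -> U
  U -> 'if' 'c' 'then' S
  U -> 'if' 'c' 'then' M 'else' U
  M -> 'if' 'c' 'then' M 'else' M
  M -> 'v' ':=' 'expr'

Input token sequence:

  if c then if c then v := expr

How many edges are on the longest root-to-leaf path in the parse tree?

6

[S [U if c then [S [U if c then [S [M v := expr]]]]]]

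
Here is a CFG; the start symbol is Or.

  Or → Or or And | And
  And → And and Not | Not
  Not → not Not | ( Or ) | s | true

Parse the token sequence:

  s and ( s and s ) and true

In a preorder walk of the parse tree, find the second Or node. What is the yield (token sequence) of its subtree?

s and s

[Or [And [And [And [Not s]] and [Not ( [Or [And [And [Not s]] and [Not s]]] )]] and [Not true]]]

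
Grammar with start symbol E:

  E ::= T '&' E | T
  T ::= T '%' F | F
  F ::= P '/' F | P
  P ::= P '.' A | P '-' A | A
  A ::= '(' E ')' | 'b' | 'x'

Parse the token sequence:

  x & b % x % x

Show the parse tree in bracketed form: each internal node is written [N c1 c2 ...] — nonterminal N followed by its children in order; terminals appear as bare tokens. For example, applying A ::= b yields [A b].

E
T & E
F & E
P & E
A & E
x & E
x & T
x & T % F
x & T % F % F
x & F % F % F
x & P % F % F
x & A % F % F
x & b % F % F
x & b % P % F
x & b % A % F
x & b % x % F
x & b % x % P
x & b % x % A
x & b % x % x

[E [T [F [P [A x]]]] & [E [T [T [T [F [P [A b]]]] % [F [P [A x]]]] % [F [P [A x]]]]]]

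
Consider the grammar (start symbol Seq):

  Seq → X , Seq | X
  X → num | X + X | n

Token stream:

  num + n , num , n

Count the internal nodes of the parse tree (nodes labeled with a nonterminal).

[Seq [X [X num] + [X n]] , [Seq [X num] , [Seq [X n]]]]

8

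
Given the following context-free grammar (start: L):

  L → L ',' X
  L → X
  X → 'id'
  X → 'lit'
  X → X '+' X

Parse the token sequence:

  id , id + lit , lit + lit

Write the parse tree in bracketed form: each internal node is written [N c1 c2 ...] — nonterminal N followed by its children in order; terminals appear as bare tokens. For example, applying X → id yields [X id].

[L [L [L [X id]] , [X [X id] + [X lit]]] , [X [X lit] + [X lit]]]

L
L , X
L , X , X
X , X , X
id , X , X
id , X + X , X
id , id + X , X
id , id + lit , X
id , id + lit , X + X
id , id + lit , lit + X
id , id + lit , lit + lit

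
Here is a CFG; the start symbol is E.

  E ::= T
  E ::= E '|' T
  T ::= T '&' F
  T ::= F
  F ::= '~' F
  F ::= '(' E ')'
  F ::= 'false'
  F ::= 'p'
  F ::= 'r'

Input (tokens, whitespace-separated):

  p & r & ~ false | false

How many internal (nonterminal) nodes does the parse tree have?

11

[E [E [T [T [T [F p]] & [F r]] & [F ~ [F false]]]] | [T [F false]]]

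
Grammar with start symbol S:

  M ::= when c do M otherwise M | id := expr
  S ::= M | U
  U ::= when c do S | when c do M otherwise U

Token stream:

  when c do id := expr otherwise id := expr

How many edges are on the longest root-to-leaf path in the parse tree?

3

[S [M when c do [M id := expr] otherwise [M id := expr]]]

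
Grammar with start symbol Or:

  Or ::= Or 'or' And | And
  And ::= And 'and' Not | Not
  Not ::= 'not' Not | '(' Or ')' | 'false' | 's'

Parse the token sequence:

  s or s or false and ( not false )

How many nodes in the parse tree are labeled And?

5

[Or [Or [Or [And [Not s]]] or [And [Not s]]] or [And [And [Not false]] and [Not ( [Or [And [Not not [Not false]]]] )]]]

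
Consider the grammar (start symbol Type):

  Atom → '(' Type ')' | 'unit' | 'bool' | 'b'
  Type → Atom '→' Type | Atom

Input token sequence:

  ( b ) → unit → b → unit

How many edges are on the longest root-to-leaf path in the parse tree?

5

[Type [Atom ( [Type [Atom b]] )] → [Type [Atom unit] → [Type [Atom b] → [Type [Atom unit]]]]]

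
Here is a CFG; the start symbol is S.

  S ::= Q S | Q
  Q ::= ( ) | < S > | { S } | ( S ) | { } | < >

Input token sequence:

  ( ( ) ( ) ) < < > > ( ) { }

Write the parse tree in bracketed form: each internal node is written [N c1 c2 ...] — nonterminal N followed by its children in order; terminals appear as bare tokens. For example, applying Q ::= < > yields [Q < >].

S
Q S
( S ) S
( Q S ) S
( ( ) S ) S
( ( ) Q ) S
( ( ) ( ) ) S
( ( ) ( ) ) Q S
( ( ) ( ) ) < S > S
( ( ) ( ) ) < Q > S
( ( ) ( ) ) < < > > S
( ( ) ( ) ) < < > > Q S
( ( ) ( ) ) < < > > ( ) S
( ( ) ( ) ) < < > > ( ) Q
( ( ) ( ) ) < < > > ( ) { }

[S [Q ( [S [Q ( )] [S [Q ( )]]] )] [S [Q < [S [Q < >]] >] [S [Q ( )] [S [Q { }]]]]]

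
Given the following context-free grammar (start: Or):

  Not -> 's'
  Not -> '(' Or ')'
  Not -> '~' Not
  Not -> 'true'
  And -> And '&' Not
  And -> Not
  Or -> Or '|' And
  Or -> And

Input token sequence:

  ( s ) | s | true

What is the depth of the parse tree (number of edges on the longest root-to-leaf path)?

[Or [Or [Or [And [Not ( [Or [And [Not s]]] )]]] | [And [Not s]]] | [And [Not true]]]

8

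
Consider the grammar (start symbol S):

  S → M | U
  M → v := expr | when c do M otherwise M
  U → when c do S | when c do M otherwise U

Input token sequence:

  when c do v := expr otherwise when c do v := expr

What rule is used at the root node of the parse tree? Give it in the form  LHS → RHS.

[S [U when c do [M v := expr] otherwise [U when c do [S [M v := expr]]]]]

S → U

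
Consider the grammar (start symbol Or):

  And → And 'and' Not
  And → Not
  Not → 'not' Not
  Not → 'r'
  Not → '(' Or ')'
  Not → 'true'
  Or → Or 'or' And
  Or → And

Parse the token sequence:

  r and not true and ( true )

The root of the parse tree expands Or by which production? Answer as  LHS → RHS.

[Or [And [And [And [Not r]] and [Not not [Not true]]] and [Not ( [Or [And [Not true]]] )]]]

Or → And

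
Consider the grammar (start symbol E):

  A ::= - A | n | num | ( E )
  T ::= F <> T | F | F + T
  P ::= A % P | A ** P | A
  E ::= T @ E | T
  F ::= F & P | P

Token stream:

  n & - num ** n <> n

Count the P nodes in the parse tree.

4

[E [T [F [F [P [A n]]] & [P [A - [A num]] ** [P [A n]]]] <> [T [F [P [A n]]]]]]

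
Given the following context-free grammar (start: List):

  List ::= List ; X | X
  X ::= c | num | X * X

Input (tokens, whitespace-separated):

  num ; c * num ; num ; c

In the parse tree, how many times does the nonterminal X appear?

[List [List [List [List [X num]] ; [X [X c] * [X num]]] ; [X num]] ; [X c]]

6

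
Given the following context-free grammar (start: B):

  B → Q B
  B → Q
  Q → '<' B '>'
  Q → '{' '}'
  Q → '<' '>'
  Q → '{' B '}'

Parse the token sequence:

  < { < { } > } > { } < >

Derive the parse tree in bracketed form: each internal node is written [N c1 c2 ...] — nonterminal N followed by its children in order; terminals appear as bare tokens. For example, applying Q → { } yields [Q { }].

[B [Q < [B [Q { [B [Q < [B [Q { }]] >]] }]] >] [B [Q { }] [B [Q < >]]]]

B
Q B
< B > B
< Q > B
< { B } > B
< { Q } > B
< { < B > } > B
< { < Q > } > B
< { < { } > } > B
< { < { } > } > Q B
< { < { } > } > { } B
< { < { } > } > { } Q
< { < { } > } > { } < >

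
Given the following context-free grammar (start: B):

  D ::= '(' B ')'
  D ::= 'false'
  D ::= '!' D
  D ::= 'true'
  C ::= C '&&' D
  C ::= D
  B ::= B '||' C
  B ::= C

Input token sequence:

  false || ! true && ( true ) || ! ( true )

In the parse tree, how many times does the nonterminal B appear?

[B [B [B [C [D false]]] || [C [C [D ! [D true]]] && [D ( [B [C [D true]]] )]]] || [C [D ! [D ( [B [C [D true]]] )]]]]

5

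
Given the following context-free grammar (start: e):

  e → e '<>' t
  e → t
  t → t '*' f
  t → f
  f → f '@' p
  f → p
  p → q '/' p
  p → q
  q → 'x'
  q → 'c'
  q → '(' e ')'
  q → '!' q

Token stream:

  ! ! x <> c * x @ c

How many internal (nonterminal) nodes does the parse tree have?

[e [e [t [f [p [q ! [q ! [q x]]]]]]] <> [t [t [f [p [q c]]]] * [f [f [p [q x]]] @ [p [q c]]]]]

19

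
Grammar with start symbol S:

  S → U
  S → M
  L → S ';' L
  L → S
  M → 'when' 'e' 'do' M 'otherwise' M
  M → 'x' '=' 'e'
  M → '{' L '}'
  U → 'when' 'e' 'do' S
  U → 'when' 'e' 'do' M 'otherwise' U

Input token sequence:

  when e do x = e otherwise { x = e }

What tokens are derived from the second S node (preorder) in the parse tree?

x = e

[S [M when e do [M x = e] otherwise [M { [L [S [M x = e]]] }]]]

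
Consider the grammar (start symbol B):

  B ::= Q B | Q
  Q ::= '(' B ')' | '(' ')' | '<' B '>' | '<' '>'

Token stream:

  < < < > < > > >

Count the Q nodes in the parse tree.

[B [Q < [B [Q < [B [Q < >] [B [Q < >]]] >]] >]]

4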